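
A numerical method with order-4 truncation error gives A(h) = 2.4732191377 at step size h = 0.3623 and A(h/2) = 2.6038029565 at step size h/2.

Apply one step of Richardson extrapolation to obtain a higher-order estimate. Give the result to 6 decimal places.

2.612509

The method has order 4: 2^4 = 16.
16·2.6038029565 = 41.6608473040; subtract 2.4732191377 → 39.1876281663
Denominator 16 − 1 = 15.
Extrapolated: 39.1876281663 / 15 = 2.6125085444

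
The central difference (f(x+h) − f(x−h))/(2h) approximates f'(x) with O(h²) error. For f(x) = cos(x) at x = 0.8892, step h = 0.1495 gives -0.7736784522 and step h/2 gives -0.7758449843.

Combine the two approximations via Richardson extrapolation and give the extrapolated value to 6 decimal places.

-0.776567

r = 2, so 2^r = 4.
2^2×A(h/2) = -3.1033799372; minus A(h) gives -2.3297014850.
Divide by 2^2 − 1 = 3.
R = (-2.3297014850)/3 = -0.7765671617
Shift from A(h/2): −0.0007221774.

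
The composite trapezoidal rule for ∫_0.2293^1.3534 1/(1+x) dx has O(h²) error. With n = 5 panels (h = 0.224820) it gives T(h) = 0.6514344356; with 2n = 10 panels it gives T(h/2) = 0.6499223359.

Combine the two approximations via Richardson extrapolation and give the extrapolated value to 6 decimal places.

r = 2: numerator weight 4, denominator 3.
2^2 × A(h/2) = 2.5996893436; minus A(h) gives 1.9482549080.
1.9482549080 ÷ 3 = 0.6494183027
Gap between inputs: 1.512e-03; correction applied: −0.0005040332.

0.649418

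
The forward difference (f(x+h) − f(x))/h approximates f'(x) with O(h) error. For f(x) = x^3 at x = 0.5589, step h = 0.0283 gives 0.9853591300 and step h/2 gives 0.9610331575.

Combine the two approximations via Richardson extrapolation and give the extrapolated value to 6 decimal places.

0.936707

With r = 1 the leading error scales as h^1, so the weight is 2^1 = 2.
2^1·A(h/2) = 1.9220663150; minus A(h) gives 0.9367071850.
R = 0.9367071850/1 = 0.9367071850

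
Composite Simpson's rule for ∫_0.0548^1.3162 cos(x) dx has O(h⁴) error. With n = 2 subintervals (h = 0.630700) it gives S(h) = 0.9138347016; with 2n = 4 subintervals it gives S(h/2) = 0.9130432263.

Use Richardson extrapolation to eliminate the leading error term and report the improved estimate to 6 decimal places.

Error is O(h^4); halving h shrinks it by 2^4 = 16.
Top: 16(0.9130432263) − (0.9138347016) = 13.6948569192
13.6948569192 ÷ 15 = 0.9129904613
Correction |R − A(h/2)| = 5.277e-05; gap |A(h/2) − A(h)| = 7.915e-04.

0.912990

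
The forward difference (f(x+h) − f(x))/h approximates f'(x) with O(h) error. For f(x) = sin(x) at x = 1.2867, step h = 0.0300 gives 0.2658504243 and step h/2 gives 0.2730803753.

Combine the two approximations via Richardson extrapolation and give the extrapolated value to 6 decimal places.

0.280310

Method order is 1; weight 2^1 = 2.
2 × 0.2730803753 − 0.2658504243 = 0.2803103263
(2 × 0.2730803753 − 0.2658504243)/(2 − 1) = 0.2803103263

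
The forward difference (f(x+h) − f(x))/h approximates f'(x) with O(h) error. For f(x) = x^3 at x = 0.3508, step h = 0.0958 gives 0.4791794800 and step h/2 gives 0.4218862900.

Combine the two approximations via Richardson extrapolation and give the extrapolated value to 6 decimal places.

0.364593

Leading term ∝ h^1; use weight 2 = 2^1.
A(h/2) − A(h) = 0.4218862900 − 0.4791794800 = -0.0572931900
Divide by 2^1 − 1 = 1: (-0.0572931900)/1 = -0.0572931900
R = A(h/2) + (A(h/2) − A(h))/1 = 0.4218862900 − 0.0572931900 = 0.3645931000
Shift from A(h/2): −0.0572931900.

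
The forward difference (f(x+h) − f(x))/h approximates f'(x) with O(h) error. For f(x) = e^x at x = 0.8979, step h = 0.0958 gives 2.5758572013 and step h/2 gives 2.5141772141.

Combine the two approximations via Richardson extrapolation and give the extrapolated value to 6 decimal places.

2.452497

With r = 1 the leading error scales as h^1, so the weight is 2^1 = 2.
2×2.5141772141 = 5.0283544282; 5.0283544282 − 2.5758572013 = 2.4524972269
Denominator 2 − 1 = 1.
R = 2.4524972269/1 = 2.4524972269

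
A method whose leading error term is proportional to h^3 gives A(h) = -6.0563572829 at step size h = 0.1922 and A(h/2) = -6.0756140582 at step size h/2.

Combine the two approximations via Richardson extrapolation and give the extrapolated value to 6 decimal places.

Order 3 gives 2^r = 8 and 2^r − 1 = 7.
Top: 8(-6.0756140582) − (-6.0563572829) = -42.5485551827
(-42.5485551827) ÷ 7 = -6.0783650261

-6.078365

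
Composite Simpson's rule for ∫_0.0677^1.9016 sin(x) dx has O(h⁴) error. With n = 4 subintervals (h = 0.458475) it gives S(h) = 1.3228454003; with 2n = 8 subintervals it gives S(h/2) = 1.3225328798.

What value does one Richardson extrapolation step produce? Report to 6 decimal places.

r = 4: numerator weight 16, denominator 15.
2^4*A(h/2) = 21.1605260768; minus A(h) gives 19.8376806765.
Divide by 2^4 − 1 = 15.
R = 19.8376806765/15 = 1.3225120451

1.322512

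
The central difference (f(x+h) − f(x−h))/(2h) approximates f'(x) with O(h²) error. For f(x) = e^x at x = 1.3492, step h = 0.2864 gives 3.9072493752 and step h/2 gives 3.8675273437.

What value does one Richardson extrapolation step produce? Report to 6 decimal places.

3.854287

Order 2 gives 2^r = 4 and 2^r − 1 = 3.
Difference of the inputs: 3.8675273437 − 3.9072493752 = -0.0397220315
Correction (A(h/2) − A(h))/(4 − 1) = (-0.0397220315)/3 = -0.0132406772
R = A(h/2) + (A(h/2) − A(h))/3 = 3.8675273437 − 0.0132406772 = 3.8542866665
Shift from A(h/2): −0.0132406772.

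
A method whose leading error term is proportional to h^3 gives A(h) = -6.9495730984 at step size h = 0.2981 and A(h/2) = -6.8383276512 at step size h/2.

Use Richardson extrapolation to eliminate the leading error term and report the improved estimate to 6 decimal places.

The method has order 3: 2^3 = 8.
8 × (-6.8383276512) = -54.7066212096; subtract (-6.9495730984) → -47.7570481112
Denominator 8 − 1 = 7.
So the Richardson estimate is -6.8224354445.

-6.822435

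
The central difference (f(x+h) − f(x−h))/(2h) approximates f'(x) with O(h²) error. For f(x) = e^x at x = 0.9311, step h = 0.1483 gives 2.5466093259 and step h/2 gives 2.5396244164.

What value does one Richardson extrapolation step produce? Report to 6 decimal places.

r = 2, so 2^r = 4.
Numerator 4·A(h/2) − A(h) = 4·2.5396244164 − 2.5466093259 = 7.6118883397
Denominator 4 − 1 = 3.
R = 7.6118883397/3 = 2.5372961132

2.537296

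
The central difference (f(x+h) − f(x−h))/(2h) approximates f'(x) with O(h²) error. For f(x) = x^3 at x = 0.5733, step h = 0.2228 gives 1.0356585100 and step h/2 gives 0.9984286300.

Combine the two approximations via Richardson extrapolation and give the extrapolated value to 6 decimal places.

Leading term ∝ h^2; use weight 4 = 2^2.
Top: 4(0.9984286300) − (1.0356585100) = 2.9580560100
Denominator 4 − 1 = 3.
(4*0.9984286300 − 1.0356585100)/(4 − 1) = 0.9860186700

0.986019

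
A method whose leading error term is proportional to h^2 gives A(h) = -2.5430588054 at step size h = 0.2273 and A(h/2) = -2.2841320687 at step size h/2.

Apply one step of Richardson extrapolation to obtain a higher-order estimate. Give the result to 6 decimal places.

-2.197823

Method order is 2; weight 2^2 = 4.
Weighted: (-9.1365282748) − (-2.5430588054) = -6.5934694694
Extrapolated: (-6.5934694694) / 3 = -2.1978231565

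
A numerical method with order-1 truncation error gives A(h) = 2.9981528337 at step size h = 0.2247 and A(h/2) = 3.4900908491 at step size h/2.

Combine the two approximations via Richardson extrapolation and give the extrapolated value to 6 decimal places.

3.982029

Method order is 1; weight 2^1 = 2.
Numerator 2·A(h/2) − A(h) = 2·3.4900908491 − 2.9981528337 = 3.9820288645
Divide by 2^1 − 1 = 1.
(2·3.4900908491 − 2.9981528337)/(2 − 1) = 3.9820288645
Shift from A(h/2): +0.4919380154.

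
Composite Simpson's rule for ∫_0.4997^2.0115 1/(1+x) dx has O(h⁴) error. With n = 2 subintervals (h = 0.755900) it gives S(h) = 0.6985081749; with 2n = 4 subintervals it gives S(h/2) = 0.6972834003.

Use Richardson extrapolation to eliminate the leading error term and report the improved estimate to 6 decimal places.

0.697202

r = 4: numerator weight 16, denominator 15.
Difference of the inputs: 0.6972834003 − 0.6985081749 = -0.0012247746
Divide by 2^4 − 1 = 15: (-0.0012247746)/15 = -0.0000816516
R = A(h/2) + (A(h/2) − A(h))/15 = 0.6972834003 − 0.0000816516 = 0.6972017487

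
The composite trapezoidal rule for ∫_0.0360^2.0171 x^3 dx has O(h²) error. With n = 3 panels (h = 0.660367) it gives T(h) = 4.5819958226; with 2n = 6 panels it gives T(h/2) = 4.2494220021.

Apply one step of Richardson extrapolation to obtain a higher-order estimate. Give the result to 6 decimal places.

4.138564

Leading term ∝ h^2; use weight 4 = 2^2.
4·4.2494220021 = 16.9976880084; 16.9976880084 − 4.5819958226 = 12.4156921858
(4·4.2494220021 − 4.5819958226)/(4 − 1) = 4.1385640619
Correction |R − A(h/2)| = 1.109e-01; gap |A(h/2) − A(h)| = 3.326e-01.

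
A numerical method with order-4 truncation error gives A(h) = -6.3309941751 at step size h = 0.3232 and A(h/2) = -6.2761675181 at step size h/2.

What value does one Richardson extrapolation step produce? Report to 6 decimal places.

-6.272512

r = 4, so 2^r = 16.
Weighted: (-100.4186802896) − (-6.3309941751) = -94.0876861145
Extrapolated: (-94.0876861145) / 15 = -6.2725124076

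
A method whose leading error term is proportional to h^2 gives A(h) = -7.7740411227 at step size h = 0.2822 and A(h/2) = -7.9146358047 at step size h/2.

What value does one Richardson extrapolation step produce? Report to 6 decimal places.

Error is O(h^2); halving h shrinks it by 2^2 = 4.
Numerator 4·A(h/2) − A(h) = 4·(-7.9146358047) − (-7.7740411227) = -23.8845020961
R = (-23.8845020961)/3 = -7.9615006987

-7.961501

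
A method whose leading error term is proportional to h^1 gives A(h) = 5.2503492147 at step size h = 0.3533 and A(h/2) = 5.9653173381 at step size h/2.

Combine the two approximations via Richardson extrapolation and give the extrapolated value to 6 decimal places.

r = 1: numerator weight 2, denominator 1.
Weighted: 11.9306346762 − 5.2503492147 = 6.6802854615
6.6802854615 ÷ 1 = 6.6802854615
Shift from A(h/2): +0.7149681234.

6.680285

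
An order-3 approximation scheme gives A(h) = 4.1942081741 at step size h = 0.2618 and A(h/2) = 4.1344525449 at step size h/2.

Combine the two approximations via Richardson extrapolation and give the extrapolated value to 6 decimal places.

Leading term ∝ h^3; use weight 8 = 2^3.
2^3*A(h/2) = 33.0756203592; minus A(h) gives 28.8814121851.
28.8814121851 ÷ 7 = 4.1259160264

4.125916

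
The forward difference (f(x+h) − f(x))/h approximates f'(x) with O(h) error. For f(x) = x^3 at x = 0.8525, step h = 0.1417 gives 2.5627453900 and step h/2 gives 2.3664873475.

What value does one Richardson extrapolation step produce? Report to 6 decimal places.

Error is O(h^1); halving h shrinks it by 2^1 = 2.
2*2.3664873475 = 4.7329746950; 4.7329746950 − 2.5627453900 = 2.1702293050
Extrapolated: 2.1702293050 / 1 = 2.1702293050
Gap between inputs: 1.963e-01; correction applied: −0.1962580425.

2.170229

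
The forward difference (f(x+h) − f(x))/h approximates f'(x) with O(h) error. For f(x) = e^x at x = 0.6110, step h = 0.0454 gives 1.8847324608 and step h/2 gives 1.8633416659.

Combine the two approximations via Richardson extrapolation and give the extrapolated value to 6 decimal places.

Error is O(h^1); halving h shrinks it by 2^1 = 2.
Weighted: 3.7266833318 − 1.8847324608 = 1.8419508710
Divide by 2^1 − 1 = 1.
(2×1.8633416659 − 1.8847324608)/(2 − 1) = 1.8419508710

1.841951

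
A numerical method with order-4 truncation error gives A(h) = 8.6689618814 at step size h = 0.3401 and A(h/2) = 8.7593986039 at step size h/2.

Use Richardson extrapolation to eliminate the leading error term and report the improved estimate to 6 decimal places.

Order 4 gives 2^r = 16 and 2^r − 1 = 15.
16 × 8.7593986039 = 140.1503776624; 140.1503776624 − 8.6689618814 = 131.4814157810
131.4814157810 ÷ 15 = 8.7654277187
Gap between inputs: 9.044e-02; correction applied: +0.0060291148.

8.765428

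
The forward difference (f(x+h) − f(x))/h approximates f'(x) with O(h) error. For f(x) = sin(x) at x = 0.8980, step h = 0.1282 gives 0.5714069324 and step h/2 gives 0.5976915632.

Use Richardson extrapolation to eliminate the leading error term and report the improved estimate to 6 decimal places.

0.623976

Order 1 gives 2^r = 2 and 2^r − 1 = 1.
2^1*A(h/2) = 1.1953831264; minus A(h) gives 0.6239761940.
Extrapolated: 0.6239761940 / 1 = 0.6239761940
Shift from A(h/2): +0.0262846308.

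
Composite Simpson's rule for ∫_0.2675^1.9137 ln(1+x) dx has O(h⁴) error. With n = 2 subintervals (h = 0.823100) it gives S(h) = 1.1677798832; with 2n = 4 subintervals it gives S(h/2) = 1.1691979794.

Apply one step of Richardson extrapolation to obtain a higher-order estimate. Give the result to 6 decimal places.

Method order is 4; weight 2^4 = 16.
2^4 × A(h/2) = 18.7071676704; minus A(h) gives 17.5393877872.
(16 × 1.1691979794 − 1.1677798832)/(16 − 1) = 1.1692925191

1.169293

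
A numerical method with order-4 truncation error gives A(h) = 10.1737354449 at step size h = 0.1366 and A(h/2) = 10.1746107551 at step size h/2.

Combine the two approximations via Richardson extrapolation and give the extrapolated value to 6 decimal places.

Error is O(h^4); halving h shrinks it by 2^4 = 16.
16 × 10.1746107551 − 10.1737354449 = 152.6200366367
(16 × 10.1746107551 − 10.1737354449)/(16 − 1) = 10.1746691091

10.174669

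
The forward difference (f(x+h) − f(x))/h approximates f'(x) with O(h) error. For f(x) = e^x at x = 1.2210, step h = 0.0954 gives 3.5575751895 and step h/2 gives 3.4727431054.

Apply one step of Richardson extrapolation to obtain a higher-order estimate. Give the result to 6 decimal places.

3.387911

r = 1: numerator weight 2, denominator 1.
2^1×A(h/2) = 6.9454862108; minus A(h) gives 3.3879110213.
Denominator 2 − 1 = 1.
Result: 3.3879110213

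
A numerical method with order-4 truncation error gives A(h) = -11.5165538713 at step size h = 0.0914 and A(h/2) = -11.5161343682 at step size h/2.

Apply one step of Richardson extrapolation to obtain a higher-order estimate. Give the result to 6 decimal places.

-11.516106

r = 4, so 2^r = 16.
16*(-11.5161343682) = -184.2581498912; (-184.2581498912) − (-11.5165538713) = -172.7415960199
Denominator 16 − 1 = 15.
So the Richardson estimate is -11.5161064013.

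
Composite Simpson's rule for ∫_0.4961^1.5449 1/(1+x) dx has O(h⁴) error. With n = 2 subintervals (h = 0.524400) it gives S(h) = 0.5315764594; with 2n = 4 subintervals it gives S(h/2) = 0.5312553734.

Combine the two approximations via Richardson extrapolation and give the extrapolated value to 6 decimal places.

Error is O(h^4); halving h shrinks it by 2^4 = 16.
Difference of the inputs: 0.5312553734 − 0.5315764594 = -0.0003210860
Divide by 2^4 − 1 = 15: (-0.0003210860)/15 = -0.0000214057
R = 0.5312553734 − 0.0000214057 = 0.5312339677
Shift from A(h/2): −0.0000214057.

0.531234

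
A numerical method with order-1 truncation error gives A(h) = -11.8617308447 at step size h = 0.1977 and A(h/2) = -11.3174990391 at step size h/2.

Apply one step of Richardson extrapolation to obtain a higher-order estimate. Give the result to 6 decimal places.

-10.773267

The method has order 1: 2^1 = 2.
2·(-11.3174990391) − (-11.8617308447) = -10.7732672335
(2·(-11.3174990391) − (-11.8617308447))/(2 − 1) = -10.7732672335
Gap between inputs: 5.442e-01; correction applied: +0.5442318056.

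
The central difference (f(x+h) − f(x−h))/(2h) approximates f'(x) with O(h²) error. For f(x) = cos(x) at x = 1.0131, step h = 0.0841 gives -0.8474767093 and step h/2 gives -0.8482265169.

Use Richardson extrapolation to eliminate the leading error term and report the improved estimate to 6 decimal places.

r = 2, so 2^r = 4.
Weighted: (-3.3929060676) − (-0.8474767093) = -2.5454293583
(4·(-0.8482265169) − (-0.8474767093))/(4 − 1) = -0.8484764528

-0.848476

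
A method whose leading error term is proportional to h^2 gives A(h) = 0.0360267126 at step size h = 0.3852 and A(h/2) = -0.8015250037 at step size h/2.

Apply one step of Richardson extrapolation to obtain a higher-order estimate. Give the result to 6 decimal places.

-1.080709

Error is O(h^2); halving h shrinks it by 2^2 = 4.
A(h/2) − A(h) = -0.8015250037 − 0.0360267126 = -0.8375517163
Divide by 2^2 − 1 = 3: (-0.8375517163)/3 = -0.2791839054
R = A(h/2) + (A(h/2) − A(h))/3 = -0.8015250037 − 0.2791839054 = -1.0807089091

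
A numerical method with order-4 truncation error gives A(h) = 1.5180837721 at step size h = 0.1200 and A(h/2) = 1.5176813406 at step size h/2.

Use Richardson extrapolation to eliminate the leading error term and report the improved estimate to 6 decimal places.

1.517655

r = 4, so 2^r = 16.
16 × 1.5176813406 − 1.5180837721 = 22.7648176775
22.7648176775 ÷ 15 = 1.5176545118
Gap between inputs: 4.024e-04; correction applied: −0.0000268288.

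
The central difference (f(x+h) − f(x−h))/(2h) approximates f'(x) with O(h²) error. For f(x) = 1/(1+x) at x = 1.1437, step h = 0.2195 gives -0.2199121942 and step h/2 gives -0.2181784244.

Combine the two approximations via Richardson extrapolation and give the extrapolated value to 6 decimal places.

-0.217601

r = 2: numerator weight 4, denominator 3.
Difference of the inputs: -0.2181784244 − (-0.2199121942) = 0.0017337698
Divide by 2^2 − 1 = 3: 0.0017337698/3 = 0.0005779233
R = A(h/2) + (A(h/2) − A(h))/3 = -0.2181784244 + 0.0005779233 = -0.2176005011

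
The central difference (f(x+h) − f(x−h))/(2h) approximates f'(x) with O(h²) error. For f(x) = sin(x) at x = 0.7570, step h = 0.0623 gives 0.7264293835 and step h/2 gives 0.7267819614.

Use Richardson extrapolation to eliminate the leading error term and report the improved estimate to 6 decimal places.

0.726899

The method has order 2: 2^2 = 4.
Weighted: 2.9071278456 − 0.7264293835 = 2.1806984621
(4·0.7267819614 − 0.7264293835)/(4 − 1) = 0.7268994874
Gap between inputs: 3.526e-04; correction applied: +0.0001175260.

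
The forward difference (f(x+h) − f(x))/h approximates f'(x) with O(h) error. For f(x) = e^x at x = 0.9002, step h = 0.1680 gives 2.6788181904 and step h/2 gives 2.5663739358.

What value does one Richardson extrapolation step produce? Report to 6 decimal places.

2.453930

The method has order 1: 2^1 = 2.
2·2.5663739358 − 2.6788181904 = 2.4539296812
Denominator 2 − 1 = 1.
(2·2.5663739358 − 2.6788181904)/(2 − 1) = 2.4539296812
Correction |R − A(h/2)| = 1.124e-01; gap |A(h/2) − A(h)| = 1.124e-01.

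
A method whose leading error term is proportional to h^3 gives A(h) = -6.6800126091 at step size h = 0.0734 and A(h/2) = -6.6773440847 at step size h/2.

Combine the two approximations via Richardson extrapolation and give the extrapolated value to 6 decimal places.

Method order is 3; weight 2^3 = 8.
A(h/2) − A(h) = -6.6773440847 − (-6.6800126091) = 0.0026685244
Correction (A(h/2) − A(h))/(8 − 1) = 0.0026685244/7 = 0.0003812178
R = -6.6773440847 + 0.0003812178 = -6.6769628669

-6.676963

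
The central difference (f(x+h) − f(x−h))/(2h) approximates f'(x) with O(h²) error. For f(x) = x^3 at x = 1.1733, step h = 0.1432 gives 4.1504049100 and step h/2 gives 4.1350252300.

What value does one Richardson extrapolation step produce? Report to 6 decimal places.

4.129899

r = 2: numerator weight 4, denominator 3.
A(h/2) − A(h) = 4.1350252300 − 4.1504049100 = -0.0153796800
Divide by 2^2 − 1 = 3: (-0.0153796800)/3 = -0.0051265600
R = A(h/2) + (A(h/2) − A(h))/3 = 4.1350252300 − 0.0051265600 = 4.1298986700
Correction |R − A(h/2)| = 5.127e-03; gap |A(h/2) − A(h)| = 1.538e-02.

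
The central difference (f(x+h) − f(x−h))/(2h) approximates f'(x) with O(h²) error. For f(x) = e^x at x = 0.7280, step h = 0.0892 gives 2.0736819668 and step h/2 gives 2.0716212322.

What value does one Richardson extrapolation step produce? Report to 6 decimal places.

2.070934

With r = 2 the leading error scales as h^2, so the weight is 2^2 = 4.
Numerator 4 × A(h/2) − A(h) = 4 × 2.0716212322 − 2.0736819668 = 6.2128029620
Denominator 4 − 1 = 3.
(4 × 2.0716212322 − 2.0736819668)/(4 − 1) = 2.0709343207
Correction |R − A(h/2)| = 6.869e-04; gap |A(h/2) − A(h)| = 2.061e-03.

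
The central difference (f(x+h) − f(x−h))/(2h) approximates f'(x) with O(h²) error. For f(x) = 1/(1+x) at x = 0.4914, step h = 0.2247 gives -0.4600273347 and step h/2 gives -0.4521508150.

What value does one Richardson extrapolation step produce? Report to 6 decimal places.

-0.449525

Error is O(h^2); halving h shrinks it by 2^2 = 4.
Weighted: (-1.8086032600) − (-0.4600273347) = -1.3485759253
Extrapolated: (-1.3485759253) / 3 = -0.4495253084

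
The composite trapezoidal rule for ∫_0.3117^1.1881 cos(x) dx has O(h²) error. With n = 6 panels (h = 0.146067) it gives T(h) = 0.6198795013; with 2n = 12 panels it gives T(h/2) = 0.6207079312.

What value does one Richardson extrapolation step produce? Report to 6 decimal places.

0.620984

The method has order 2: 2^2 = 4.
2^2*A(h/2) = 2.4828317248; minus A(h) gives 1.8629522235.
Divide by 2^2 − 1 = 3.
1.8629522235 ÷ 3 = 0.6209840745
Shift from A(h/2): +0.0002761433.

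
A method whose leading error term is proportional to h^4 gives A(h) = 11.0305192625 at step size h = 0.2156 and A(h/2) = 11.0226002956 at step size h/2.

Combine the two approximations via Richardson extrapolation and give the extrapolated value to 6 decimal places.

r = 4, so 2^r = 16.
Weighted: 176.3616047296 − 11.0305192625 = 165.3310854671
R = 165.3310854671/15 = 11.0220723645
Correction |R − A(h/2)| = 5.279e-04; gap |A(h/2) − A(h)| = 7.919e-03.

11.022072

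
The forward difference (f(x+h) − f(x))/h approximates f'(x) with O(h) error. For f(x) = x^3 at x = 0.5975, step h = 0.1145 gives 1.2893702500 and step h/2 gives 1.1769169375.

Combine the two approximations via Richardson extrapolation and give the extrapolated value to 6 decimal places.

1.064464

The method has order 1: 2^1 = 2.
Top: 2(1.1769169375) − (1.2893702500) = 1.0644636250
R = 1.0644636250/1 = 1.0644636250
Gap between inputs: 1.125e-01; correction applied: −0.1124533125.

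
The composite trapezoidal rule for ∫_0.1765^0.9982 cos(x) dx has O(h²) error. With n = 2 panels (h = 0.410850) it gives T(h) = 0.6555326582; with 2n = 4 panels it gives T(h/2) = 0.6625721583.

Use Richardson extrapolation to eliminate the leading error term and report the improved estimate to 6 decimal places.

With r = 2 the leading error scales as h^2, so the weight is 2^2 = 4.
Weighted: 2.6502886332 − 0.6555326582 = 1.9947559750
(4·0.6625721583 − 0.6555326582)/(4 − 1) = 0.6649186583
Shift from A(h/2): +0.0023465000.

0.664919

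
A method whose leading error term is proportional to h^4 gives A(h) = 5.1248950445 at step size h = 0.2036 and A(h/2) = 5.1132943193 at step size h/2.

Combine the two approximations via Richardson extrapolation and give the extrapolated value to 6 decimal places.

5.112521

r = 4: numerator weight 16, denominator 15.
16 × 5.1132943193 = 81.8127091088; 81.8127091088 − 5.1248950445 = 76.6878140643
Divide by 2^4 − 1 = 15.
Result: 5.1125209376
Correction |R − A(h/2)| = 7.734e-04; gap |A(h/2) − A(h)| = 1.160e-02.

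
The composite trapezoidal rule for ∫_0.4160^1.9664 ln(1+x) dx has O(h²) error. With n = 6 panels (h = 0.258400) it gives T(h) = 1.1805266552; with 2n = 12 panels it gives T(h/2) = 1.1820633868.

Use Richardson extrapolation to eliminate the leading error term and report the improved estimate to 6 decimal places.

1.182576

Error is O(h^2); halving h shrinks it by 2^2 = 4.
Top: 4(1.1820633868) − (1.1805266552) = 3.5477268920
Denominator 4 − 1 = 3.
(4·1.1820633868 − 1.1805266552)/(4 − 1) = 1.1825756307
Shift from A(h/2): +0.0005122439.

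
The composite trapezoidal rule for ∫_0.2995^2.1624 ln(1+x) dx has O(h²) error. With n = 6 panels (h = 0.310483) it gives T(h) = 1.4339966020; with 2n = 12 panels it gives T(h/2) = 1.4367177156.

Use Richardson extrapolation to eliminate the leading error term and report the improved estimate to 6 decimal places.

Leading term ∝ h^2; use weight 4 = 2^2.
Top: 4(1.4367177156) − (1.4339966020) = 4.3128742604
Divide by 2^2 − 1 = 3.
R = 4.3128742604/3 = 1.4376247535
Gap between inputs: 2.721e-03; correction applied: +0.0009070379.

1.437625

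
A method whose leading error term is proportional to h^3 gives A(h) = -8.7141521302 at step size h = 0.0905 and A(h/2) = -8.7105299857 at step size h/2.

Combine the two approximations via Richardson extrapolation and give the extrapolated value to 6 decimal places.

r = 3: numerator weight 8, denominator 7.
8·(-8.7105299857) = -69.6842398856; subtract (-8.7141521302) → -60.9700877554
R = (-60.9700877554)/7 = -8.7100125365
Correction |R − A(h/2)| = 5.174e-04; gap |A(h/2) − A(h)| = 3.622e-03.

-8.710013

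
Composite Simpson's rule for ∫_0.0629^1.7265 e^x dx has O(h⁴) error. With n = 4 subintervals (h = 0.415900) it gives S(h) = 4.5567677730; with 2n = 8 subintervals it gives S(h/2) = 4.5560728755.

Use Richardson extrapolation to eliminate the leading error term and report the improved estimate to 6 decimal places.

Leading term ∝ h^4; use weight 16 = 2^4.
Numerator 16*A(h/2) − A(h) = 16*4.5560728755 − 4.5567677730 = 68.3403982350
68.3403982350 ÷ 15 = 4.5560265490

4.556027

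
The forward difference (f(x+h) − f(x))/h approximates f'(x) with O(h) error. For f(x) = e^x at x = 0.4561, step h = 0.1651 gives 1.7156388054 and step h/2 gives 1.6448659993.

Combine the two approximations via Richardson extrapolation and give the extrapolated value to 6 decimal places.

Leading term ∝ h^1; use weight 2 = 2^1.
Numerator 2·A(h/2) − A(h) = 2·1.6448659993 − 1.7156388054 = 1.5740931932
Divide by 2^1 − 1 = 1.
(2·1.6448659993 − 1.7156388054)/(2 − 1) = 1.5740931932

1.574093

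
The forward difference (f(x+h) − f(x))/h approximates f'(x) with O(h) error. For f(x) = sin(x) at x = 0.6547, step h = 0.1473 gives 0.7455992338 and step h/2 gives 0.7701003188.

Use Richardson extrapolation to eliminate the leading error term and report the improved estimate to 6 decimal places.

0.794601

r = 1: numerator weight 2, denominator 1.
2·0.7701003188 − 0.7455992338 = 0.7946014038
(2·0.7701003188 − 0.7455992338)/(2 − 1) = 0.7946014038
Gap between inputs: 2.450e-02; correction applied: +0.0245010850.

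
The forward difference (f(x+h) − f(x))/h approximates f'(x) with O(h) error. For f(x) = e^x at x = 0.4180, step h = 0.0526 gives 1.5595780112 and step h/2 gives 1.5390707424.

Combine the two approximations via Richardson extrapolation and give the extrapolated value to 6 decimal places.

r = 1: numerator weight 2, denominator 1.
Weighted: 3.0781414848 − 1.5595780112 = 1.5185634736
R = 1.5185634736/1 = 1.5185634736
Gap between inputs: 2.051e-02; correction applied: −0.0205072688.

1.518563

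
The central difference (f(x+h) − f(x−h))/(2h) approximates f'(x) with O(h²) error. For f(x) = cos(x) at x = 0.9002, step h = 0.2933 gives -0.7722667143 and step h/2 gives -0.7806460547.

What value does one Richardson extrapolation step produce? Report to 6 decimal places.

-0.783439

r = 2, so 2^r = 4.
Difference of the inputs: -0.7806460547 − (-0.7722667143) = -0.0083793404
Divide by 2^2 − 1 = 3: (-0.0083793404)/3 = -0.0027931135
R = A(h/2) + (A(h/2) − A(h))/3 = -0.7806460547 − 0.0027931135 = -0.7834391682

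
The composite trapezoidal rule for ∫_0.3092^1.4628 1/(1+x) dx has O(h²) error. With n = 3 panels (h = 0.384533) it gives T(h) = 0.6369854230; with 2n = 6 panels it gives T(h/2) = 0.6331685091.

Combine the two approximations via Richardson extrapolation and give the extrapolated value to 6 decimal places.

0.631896

r = 2, so 2^r = 4.
Top: 4(0.6331685091) − (0.6369854230) = 1.8956886134
(4×0.6331685091 − 0.6369854230)/(4 − 1) = 0.6318962045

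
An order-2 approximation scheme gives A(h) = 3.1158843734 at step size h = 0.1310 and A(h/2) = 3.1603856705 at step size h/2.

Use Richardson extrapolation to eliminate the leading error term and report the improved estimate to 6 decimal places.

3.175219

Leading term ∝ h^2; use weight 4 = 2^2.
Weighted: 12.6415426820 − 3.1158843734 = 9.5256583086
Extrapolated: 9.5256583086 / 3 = 3.1752194362
Gap between inputs: 4.450e-02; correction applied: +0.0148337657.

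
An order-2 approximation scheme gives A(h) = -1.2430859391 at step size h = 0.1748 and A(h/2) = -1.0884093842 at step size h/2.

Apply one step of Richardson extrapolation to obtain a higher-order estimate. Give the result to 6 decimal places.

Order 2 gives 2^r = 4 and 2^r − 1 = 3.
4*(-1.0884093842) = -4.3536375368; subtract (-1.2430859391) → -3.1105515977
Denominator 4 − 1 = 3.
Result: -1.0368505326
Shift from A(h/2): +0.0515588516.

-1.036851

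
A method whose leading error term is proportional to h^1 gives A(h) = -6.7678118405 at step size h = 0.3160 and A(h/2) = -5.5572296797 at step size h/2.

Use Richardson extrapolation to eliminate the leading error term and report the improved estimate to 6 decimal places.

Order 1 gives 2^r = 2 and 2^r − 1 = 1.
2^1×A(h/2) = -11.1144593594; minus A(h) gives -4.3466475189.
(2×(-5.5572296797) − (-6.7678118405))/(2 − 1) = -4.3466475189

-4.346648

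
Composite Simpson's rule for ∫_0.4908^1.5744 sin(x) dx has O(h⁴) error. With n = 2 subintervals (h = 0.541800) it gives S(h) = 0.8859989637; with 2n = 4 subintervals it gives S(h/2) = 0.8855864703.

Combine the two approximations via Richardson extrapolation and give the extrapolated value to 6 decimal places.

0.885559

Method order is 4; weight 2^4 = 16.
2^4 × A(h/2) = 14.1693835248; minus A(h) gives 13.2833845611.
Divide by 2^4 − 1 = 15.
(16 × 0.8855864703 − 0.8859989637)/(16 − 1) = 0.8855589707
Correction |R − A(h/2)| = 2.750e-05; gap |A(h/2) − A(h)| = 4.125e-04.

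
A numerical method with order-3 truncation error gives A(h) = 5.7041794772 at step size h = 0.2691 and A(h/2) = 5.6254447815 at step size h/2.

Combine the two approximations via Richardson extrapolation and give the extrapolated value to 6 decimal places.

5.614197

The method has order 3: 2^3 = 8.
Weighted: 45.0035582520 − 5.7041794772 = 39.2993787748
39.2993787748 ÷ 7 = 5.6141969678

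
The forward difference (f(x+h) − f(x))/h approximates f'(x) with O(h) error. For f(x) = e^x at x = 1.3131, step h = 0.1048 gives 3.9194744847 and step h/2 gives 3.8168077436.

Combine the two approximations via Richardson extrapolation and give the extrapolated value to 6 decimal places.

3.714141

Order 1 gives 2^r = 2 and 2^r − 1 = 1.
A(h/2) − A(h) = 3.8168077436 − 3.9194744847 = -0.1026667411
Divide by 2^1 − 1 = 1: (-0.1026667411)/1 = -0.1026667411
R = 3.8168077436 − 0.1026667411 = 3.7141410025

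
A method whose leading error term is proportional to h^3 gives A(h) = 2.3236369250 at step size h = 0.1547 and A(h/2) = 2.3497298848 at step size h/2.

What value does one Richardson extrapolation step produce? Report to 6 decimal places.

r = 3, so 2^r = 8.
8·2.3497298848 = 18.7978390784; subtract 2.3236369250 → 16.4742021534
Divide by 2^3 − 1 = 7.
So the Richardson estimate is 2.3534574505.
Correction |R − A(h/2)| = 3.728e-03; gap |A(h/2) − A(h)| = 2.609e-02.

2.353457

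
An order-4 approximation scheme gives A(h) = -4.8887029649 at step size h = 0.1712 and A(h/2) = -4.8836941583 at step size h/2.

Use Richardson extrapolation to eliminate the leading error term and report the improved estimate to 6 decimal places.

-4.883360

Method order is 4; weight 2^4 = 16.
Top: 16(-4.8836941583) − (-4.8887029649) = -73.2504035679
R = (-73.2504035679)/15 = -4.8833602379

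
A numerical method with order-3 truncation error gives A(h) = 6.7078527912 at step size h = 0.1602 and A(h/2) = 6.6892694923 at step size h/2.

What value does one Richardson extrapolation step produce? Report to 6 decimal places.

6.686615

The method has order 3: 2^3 = 8.
8 × 6.6892694923 = 53.5141559384; subtract 6.7078527912 → 46.8063031472
Denominator 8 − 1 = 7.
Extrapolated: 46.8063031472 / 7 = 6.6866147353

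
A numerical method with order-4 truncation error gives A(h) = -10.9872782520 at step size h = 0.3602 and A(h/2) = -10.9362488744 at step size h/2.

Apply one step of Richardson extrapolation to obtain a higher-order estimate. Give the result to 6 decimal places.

-10.932847

Leading term ∝ h^4; use weight 16 = 2^4.
16×(-10.9362488744) − (-10.9872782520) = -163.9927037384
Divide by 2^4 − 1 = 15.
So the Richardson estimate is -10.9328469159.
Shift from A(h/2): +0.0034019585.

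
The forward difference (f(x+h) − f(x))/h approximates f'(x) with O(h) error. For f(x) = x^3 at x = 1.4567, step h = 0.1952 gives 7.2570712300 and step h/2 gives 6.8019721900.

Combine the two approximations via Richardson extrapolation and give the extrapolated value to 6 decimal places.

6.346873

Error is O(h^1); halving h shrinks it by 2^1 = 2.
Weighted: 13.6039443800 − 7.2570712300 = 6.3468731500
Divide by 2^1 − 1 = 1.
Extrapolated: 6.3468731500 / 1 = 6.3468731500
Gap between inputs: 4.551e-01; correction applied: −0.4550990400.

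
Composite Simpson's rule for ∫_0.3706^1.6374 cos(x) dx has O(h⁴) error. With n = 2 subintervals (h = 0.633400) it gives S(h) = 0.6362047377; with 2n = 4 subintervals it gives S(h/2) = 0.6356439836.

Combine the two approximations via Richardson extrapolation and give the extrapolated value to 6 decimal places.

0.635607

r = 4, so 2^r = 16.
16×0.6356439836 = 10.1703037376; subtract 0.6362047377 → 9.5340989999
Denominator 16 − 1 = 15.
9.5340989999 ÷ 15 = 0.6356066000
Shift from A(h/2): −0.0000373836.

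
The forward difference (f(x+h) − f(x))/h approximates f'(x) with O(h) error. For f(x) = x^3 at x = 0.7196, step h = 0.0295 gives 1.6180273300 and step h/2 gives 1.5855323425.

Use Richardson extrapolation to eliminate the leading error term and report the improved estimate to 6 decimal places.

r = 1: numerator weight 2, denominator 1.
2*1.5855323425 = 3.1710646850; 3.1710646850 − 1.6180273300 = 1.5530373550
Divide by 2^1 − 1 = 1.
R = 1.5530373550/1 = 1.5530373550
Correction |R − A(h/2)| = 3.249e-02; gap |A(h/2) − A(h)| = 3.249e-02.

1.553037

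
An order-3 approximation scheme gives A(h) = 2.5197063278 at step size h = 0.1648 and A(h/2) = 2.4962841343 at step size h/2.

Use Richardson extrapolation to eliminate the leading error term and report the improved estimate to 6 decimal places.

With r = 3 the leading error scales as h^3, so the weight is 2^3 = 8.
Weighted: 19.9702730744 − 2.5197063278 = 17.4505667466
17.4505667466 ÷ 7 = 2.4929381067
Correction |R − A(h/2)| = 3.346e-03; gap |A(h/2) − A(h)| = 2.342e-02.

2.492938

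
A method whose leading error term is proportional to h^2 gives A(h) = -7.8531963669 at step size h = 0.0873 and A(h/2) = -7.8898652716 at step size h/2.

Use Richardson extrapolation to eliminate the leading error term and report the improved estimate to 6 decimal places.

With r = 2 the leading error scales as h^2, so the weight is 2^2 = 4.
2^2×A(h/2) = -31.5594610864; minus A(h) gives -23.7062647195.
R = (-23.7062647195)/3 = -7.9020882398

-7.902088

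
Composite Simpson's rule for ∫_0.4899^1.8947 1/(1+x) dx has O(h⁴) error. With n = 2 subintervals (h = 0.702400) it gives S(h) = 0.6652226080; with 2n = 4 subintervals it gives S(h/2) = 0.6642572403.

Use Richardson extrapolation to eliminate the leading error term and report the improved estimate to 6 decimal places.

0.664193

Error is O(h^4); halving h shrinks it by 2^4 = 16.
16*0.6642572403 − 0.6652226080 = 9.9628932368
(16*0.6642572403 − 0.6652226080)/(16 − 1) = 0.6641928825
Correction |R − A(h/2)| = 6.436e-05; gap |A(h/2) − A(h)| = 9.654e-04.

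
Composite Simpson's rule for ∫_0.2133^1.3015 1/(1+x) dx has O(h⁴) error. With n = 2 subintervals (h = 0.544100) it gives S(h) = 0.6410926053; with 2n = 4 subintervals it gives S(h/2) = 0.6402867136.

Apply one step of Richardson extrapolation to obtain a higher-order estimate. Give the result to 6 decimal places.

0.640233

The method has order 4: 2^4 = 16.
Weighted: 10.2445874176 − 0.6410926053 = 9.6034948123
Extrapolated: 9.6034948123 / 15 = 0.6402329875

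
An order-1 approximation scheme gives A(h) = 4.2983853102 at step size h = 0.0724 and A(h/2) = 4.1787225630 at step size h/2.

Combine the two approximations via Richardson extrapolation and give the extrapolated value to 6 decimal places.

4.059060

Leading term ∝ h^1; use weight 2 = 2^1.
2·4.1787225630 − 4.2983853102 = 4.0590598158
Divide by 2^1 − 1 = 1.
So the Richardson estimate is 4.0590598158.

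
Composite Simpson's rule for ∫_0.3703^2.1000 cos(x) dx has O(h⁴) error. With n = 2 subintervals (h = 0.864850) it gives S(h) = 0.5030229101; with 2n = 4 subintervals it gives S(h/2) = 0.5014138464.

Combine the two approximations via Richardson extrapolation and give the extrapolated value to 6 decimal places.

0.501307

r = 4: numerator weight 16, denominator 15.
16 × 0.5014138464 = 8.0226215424; subtract 0.5030229101 → 7.5195986323
Extrapolated: 7.5195986323 / 15 = 0.5013065755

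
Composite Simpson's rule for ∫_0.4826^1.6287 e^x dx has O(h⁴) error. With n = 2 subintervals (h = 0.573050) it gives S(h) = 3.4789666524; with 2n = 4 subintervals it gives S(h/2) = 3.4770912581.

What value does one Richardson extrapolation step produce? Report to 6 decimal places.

r = 4, so 2^r = 16.
Top: 16(3.4770912581) − (3.4789666524) = 52.1544934772
Denominator 16 − 1 = 15.
52.1544934772 ÷ 15 = 3.4769662318

3.476966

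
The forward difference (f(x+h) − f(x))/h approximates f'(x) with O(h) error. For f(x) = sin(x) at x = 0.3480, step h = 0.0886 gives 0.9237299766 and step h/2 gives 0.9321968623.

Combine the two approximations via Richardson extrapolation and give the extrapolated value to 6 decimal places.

0.940664

Error is O(h^1); halving h shrinks it by 2^1 = 2.
2×0.9321968623 − 0.9237299766 = 0.9406637480
Denominator 2 − 1 = 1.
R = 0.9406637480/1 = 0.9406637480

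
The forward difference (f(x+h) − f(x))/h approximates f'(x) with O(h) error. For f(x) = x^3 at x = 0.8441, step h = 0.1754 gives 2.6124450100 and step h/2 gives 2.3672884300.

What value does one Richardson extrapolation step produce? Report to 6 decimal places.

Method order is 1; weight 2^1 = 2.
2·2.3672884300 − 2.6124450100 = 2.1221318500
Extrapolated: 2.1221318500 / 1 = 2.1221318500
Gap between inputs: 2.452e-01; correction applied: −0.2451565800.

2.122132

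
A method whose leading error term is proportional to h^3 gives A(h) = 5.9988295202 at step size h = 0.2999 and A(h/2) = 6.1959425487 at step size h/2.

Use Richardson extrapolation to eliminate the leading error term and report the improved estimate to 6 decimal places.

r = 3: numerator weight 8, denominator 7.
2^3*A(h/2) = 49.5675403896; minus A(h) gives 43.5687108694.
43.5687108694 ÷ 7 = 6.2241015528

6.224102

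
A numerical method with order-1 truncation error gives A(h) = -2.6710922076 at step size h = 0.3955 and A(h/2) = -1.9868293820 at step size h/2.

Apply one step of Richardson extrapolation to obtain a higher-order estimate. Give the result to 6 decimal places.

-1.302567

Error is O(h^1); halving h shrinks it by 2^1 = 2.
Weighted: (-3.9736587640) − (-2.6710922076) = -1.3025665564
R = (-1.3025665564)/1 = -1.3025665564
Gap between inputs: 6.843e-01; correction applied: +0.6842628256.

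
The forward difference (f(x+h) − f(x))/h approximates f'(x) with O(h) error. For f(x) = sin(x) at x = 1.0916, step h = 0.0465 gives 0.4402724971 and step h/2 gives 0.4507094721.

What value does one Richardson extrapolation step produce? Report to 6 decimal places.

With r = 1 the leading error scales as h^1, so the weight is 2^1 = 2.
Numerator 2 × A(h/2) − A(h) = 2 × 0.4507094721 − 0.4402724971 = 0.4611464471
(2 × 0.4507094721 − 0.4402724971)/(2 − 1) = 0.4611464471
Gap between inputs: 1.044e-02; correction applied: +0.0104369750.

0.461146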